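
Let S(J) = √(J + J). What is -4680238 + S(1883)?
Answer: -4680238 + √3766 ≈ -4.6802e+6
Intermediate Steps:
S(J) = √2*√J (S(J) = √(2*J) = √2*√J)
-4680238 + S(1883) = -4680238 + √2*√1883 = -4680238 + √3766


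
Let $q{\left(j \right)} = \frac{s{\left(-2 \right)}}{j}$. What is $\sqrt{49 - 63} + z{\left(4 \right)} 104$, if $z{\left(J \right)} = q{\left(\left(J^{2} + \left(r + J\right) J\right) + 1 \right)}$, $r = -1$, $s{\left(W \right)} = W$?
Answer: $- \frac{208}{29} + i \sqrt{14} \approx -7.1724 + 3.7417 i$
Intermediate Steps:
$q{\left(j \right)} = - \frac{2}{j}$
$z{\left(J \right)} = - \frac{2}{1 + J^{2} + J \left(-1 + J\right)}$ ($z{\left(J \right)} = - \frac{2}{\left(J^{2} + \left(-1 + J\right) J\right) + 1} = - \frac{2}{\left(J^{2} + J \left(-1 + J\right)\right) + 1} = - \frac{2}{1 + J^{2} + J \left(-1 + J\right)}$)
$\sqrt{49 - 63} + z{\left(4 \right)} 104 = \sqrt{49 - 63} + - \frac{2}{1 - 4 + 2 \cdot 4^{2}} \cdot 104 = \sqrt{-14} + - \frac{2}{1 - 4 + 2 \cdot 16} \cdot 104 = i \sqrt{14} + - \frac{2}{1 - 4 + 32} \cdot 104 = i \sqrt{14} + - \frac{2}{29} \cdot 104 = i \sqrt{14} + \left(-2\right) \frac{1}{29} \cdot 104 = i \sqrt{14} - \frac{208}{29} = - \frac{208}{29} + i \sqrt{14}$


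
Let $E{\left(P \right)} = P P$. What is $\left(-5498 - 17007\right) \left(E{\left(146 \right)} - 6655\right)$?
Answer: $-329945805$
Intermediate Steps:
$E{\left(P \right)} = P^{2}$
$\left(-5498 - 17007\right) \left(E{\left(146 \right)} - 6655\right) = \left(-5498 - 17007\right) \left(146^{2} - 6655\right) = - 22505 \left(21316 - 6655\right) = \left(-22505\right) 14661 = -329945805$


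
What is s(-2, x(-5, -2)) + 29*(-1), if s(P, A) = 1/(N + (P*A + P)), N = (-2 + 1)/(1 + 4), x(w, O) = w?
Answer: -1126/39 ≈ -28.872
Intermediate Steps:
N = -⅕ (N = -1/5 = -1*⅕ = -⅕ ≈ -0.20000)
s(P, A) = 1/(-⅕ + P + A*P) (s(P, A) = 1/(-⅕ + (P*A + P)) = 1/(-⅕ + (A*P + P)) = 1/(-⅕ + (P + A*P)) = 1/(-⅕ + P + A*P))
s(-2, x(-5, -2)) + 29*(-1) = 5/(-1 + 5*(-2) + 5*(-5)*(-2)) + 29*(-1) = 5/(-1 - 10 + 50) - 29 = 5/39 - 29 = -1126/39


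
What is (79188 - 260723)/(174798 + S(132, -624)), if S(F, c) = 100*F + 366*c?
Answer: 181535/40386 ≈ 4.4950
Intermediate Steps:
(79188 - 260723)/(174798 + S(132, -624)) = (79188 - 260723)/(174798 + (100*132 + 366*(-624))) = -181535/(174798 + (13200 - 228384)) = -181535/(174798 - 215184) = -181535/(-40386) = -181535*(-1/40386) = 181535/40386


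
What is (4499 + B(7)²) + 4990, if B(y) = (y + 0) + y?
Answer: 9685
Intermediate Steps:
B(y) = 2*y (B(y) = y + y = 2*y)
(4499 + B(7)²) + 4990 = (4499 + (2*7)²) + 4990 = (4499 + 14²) + 4990 = (4499 + 196) + 4990 = 4695 + 4990 = 9685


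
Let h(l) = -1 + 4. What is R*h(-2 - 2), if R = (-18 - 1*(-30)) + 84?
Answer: 288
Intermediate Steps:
h(l) = 3
R = 96 (R = (-18 + 30) + 84 = 12 + 84 = 96)
R*h(-2 - 2) = 96*3 = 288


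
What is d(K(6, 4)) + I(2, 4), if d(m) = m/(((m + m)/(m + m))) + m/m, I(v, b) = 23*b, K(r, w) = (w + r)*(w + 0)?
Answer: 133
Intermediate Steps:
K(r, w) = w*(r + w) (K(r, w) = (r + w)*w = w*(r + w))
d(m) = 1 + m (d(m) = m/(((2*m)/((2*m)))) + 1 = m/(((2*m)*(1/(2*m)))) + 1 = m/1 + 1 = m*1 + 1 = m + 1 = 1 + m)
d(K(6, 4)) + I(2, 4) = (1 + 4*(6 + 4)) + 23*4 = (1 + 4*10) + 92 = (1 + 40) + 92 = 41 + 92 = 133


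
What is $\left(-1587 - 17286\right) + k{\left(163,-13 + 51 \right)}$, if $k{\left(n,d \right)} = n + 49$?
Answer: $-18661$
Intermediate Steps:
$k{\left(n,d \right)} = 49 + n$
$\left(-1587 - 17286\right) + k{\left(163,-13 + 51 \right)} = \left(-1587 - 17286\right) + \left(49 + 163\right) = -18873 + 212 = -18661$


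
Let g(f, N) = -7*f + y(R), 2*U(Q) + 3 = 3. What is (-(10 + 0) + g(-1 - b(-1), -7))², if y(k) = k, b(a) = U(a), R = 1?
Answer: 4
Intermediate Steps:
U(Q) = 0 (U(Q) = -3/2 + (½)*3 = -3/2 + 3/2 = 0)
b(a) = 0
g(f, N) = 1 - 7*f (g(f, N) = -7*f + 1 = 1 - 7*f)
(-(10 + 0) + g(-1 - b(-1), -7))² = (-(10 + 0) + (1 - 7*(-1 - 1*0)))² = (-10 + (1 - 7*(-1 + 0)))² = (-1*10 + (1 - 7*(-1)))² = (-10 + (1 + 7))² = (-10 + 8)² = (-2)² = 4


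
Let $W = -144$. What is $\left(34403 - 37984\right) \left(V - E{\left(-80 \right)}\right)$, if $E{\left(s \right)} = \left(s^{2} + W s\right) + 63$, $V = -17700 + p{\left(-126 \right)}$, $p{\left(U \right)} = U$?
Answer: $128232029$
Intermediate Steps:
$V = -17826$ ($V = -17700 - 126 = -17826$)
$E{\left(s \right)} = 63 + s^{2} - 144 s$ ($E{\left(s \right)} = \left(s^{2} - 144 s\right) + 63 = 63 + s^{2} - 144 s$)
$\left(34403 - 37984\right) \left(V - E{\left(-80 \right)}\right) = \left(34403 - 37984\right) \left(-17826 - \left(63 + \left(-80\right)^{2} - -11520\right)\right) = - 3581 \left(-17826 - \left(63 + 6400 + 11520\right)\right) = - 3581 \left(-17826 - 17983\right) = \left(-3581\right) \left(-35809\right) = 128232029$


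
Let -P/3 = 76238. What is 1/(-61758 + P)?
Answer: -1/290472 ≈ -3.4427e-6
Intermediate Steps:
P = -228714 (P = -3*76238 = -228714)
1/(-61758 + P) = 1/(-61758 - 228714) = 1/(-290472) = -1/290472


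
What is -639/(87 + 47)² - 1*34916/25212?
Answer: -160765541/113176668 ≈ -1.4205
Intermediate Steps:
-639/(87 + 47)² - 1*34916/25212 = -639/(134²) - 34916*1/25212 = -639/17956 - 8729/6303 = -160765541/113176668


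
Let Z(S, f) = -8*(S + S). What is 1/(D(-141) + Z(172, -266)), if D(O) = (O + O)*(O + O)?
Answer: 1/76772 ≈ 1.3026e-5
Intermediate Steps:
Z(S, f) = -16*S
D(O) = 4*O² (D(O) = (2*O)*(2*O) = 4*O²)
1/(D(-141) + Z(172, -266)) = 1/(4*(-141)² - 16*172) = 1/(4*19881 - 2752) = 1/(79524 - 2752) = 1/76772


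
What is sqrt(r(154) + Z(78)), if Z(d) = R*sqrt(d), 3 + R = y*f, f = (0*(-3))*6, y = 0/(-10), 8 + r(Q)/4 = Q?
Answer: sqrt(584 - 3*sqrt(78)) ≈ 23.612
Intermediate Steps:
r(Q) = -32 + 4*Q
y = 0 (y = 0*(-1/10) = 0)
f = 0 (f = 0*6 = 0)
R = -3 (R = -3 + 0*0 = -3 + 0 = -3)
Z(d) = -3*sqrt(d)
sqrt(r(154) + Z(78)) = sqrt((-32 + 4*154) - 3*sqrt(78)) = sqrt((-32 + 616) - 3*sqrt(78)) = sqrt(584 - 3*sqrt(78))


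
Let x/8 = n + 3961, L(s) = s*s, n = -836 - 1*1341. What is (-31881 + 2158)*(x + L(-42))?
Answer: -476638028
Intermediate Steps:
n = -2177 (n = -836 - 1341 = -2177)
L(s) = s²
x = 14272 (x = 8*(-2177 + 3961) = 8*1784 = 14272)
(-31881 + 2158)*(x + L(-42)) = (-31881 + 2158)*(14272 + (-42)²) = -29723*(14272 + 1764) = -29723*16036 = -476638028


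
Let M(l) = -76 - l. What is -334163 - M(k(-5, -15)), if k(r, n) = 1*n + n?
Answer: -334117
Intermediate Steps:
k(r, n) = 2*n (k(r, n) = n + n = 2*n)
-334163 - M(k(-5, -15)) = -334163 - (-76 - 2*(-15)) = -334163 - (-76 - 1*(-30)) = -334163 - (-76 + 30) = -334163 - 1*(-46) = -334163 + 46 = -334117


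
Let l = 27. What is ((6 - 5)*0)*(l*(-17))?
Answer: 0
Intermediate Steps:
((6 - 5)*0)*(l*(-17)) = ((6 - 5)*0)*(27*(-17)) = (1*0)*(-459) = 0*(-459) = 0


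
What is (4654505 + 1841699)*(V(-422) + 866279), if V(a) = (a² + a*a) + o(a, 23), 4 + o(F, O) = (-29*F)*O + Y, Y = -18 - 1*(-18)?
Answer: 9769751631068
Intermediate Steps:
Y = 0 (Y = -18 + 18 = 0)
o(F, O) = -4 - 29*F*O (o(F, O) = -4 + ((-29*F)*O + 0) = -4 + (-29*F*O + 0) = -4 - 29*F*O)
V(a) = -4 - 667*a + 2*a² (V(a) = (a² + a*a) + (-4 - 29*a*23) = (a² + a²) + (-4 - 667*a) = 2*a² + (-4 - 667*a) = -4 - 667*a + 2*a²)
(4654505 + 1841699)*(V(-422) + 866279) = (4654505 + 1841699)*((-4 - 667*(-422) + 2*(-422)²) + 866279) = 6496204*((-4 + 281474 + 2*178084) + 866279) = 6496204*((-4 + 281474 + 356168) + 866279) = 6496204*(637638 + 866279) = 6496204*1503917 = 9769751631068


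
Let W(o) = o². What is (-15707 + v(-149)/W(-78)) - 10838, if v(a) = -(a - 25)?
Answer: -26916601/1014 ≈ -26545.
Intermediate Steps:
v(a) = 25 - a (v(a) = -(-25 + a) = 25 - a)
(-15707 + v(-149)/W(-78)) - 10838 = (-15707 + (25 - 1*(-149))/((-78)²)) - 10838 = (-15707 + (25 + 149)/6084) - 10838 = (-15707 + 174*(1/6084)) - 10838 = (-15707 + 29/1014) - 10838 = -15926869/1014 - 10838 = -26916601/1014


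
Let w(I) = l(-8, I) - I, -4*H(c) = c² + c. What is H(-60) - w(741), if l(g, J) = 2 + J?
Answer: -887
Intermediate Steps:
H(c) = -c/4 - c²/4 (H(c) = -(c² + c)/4 = -(c + c²)/4 = -c/4 - c²/4)
w(I) = 2 (w(I) = (2 + I) - I = 2)
H(-60) - w(741) = -¼*(-60)*(1 - 60) - 1*2 = -¼*(-60)*(-59) - 2 = -885 - 2 = -887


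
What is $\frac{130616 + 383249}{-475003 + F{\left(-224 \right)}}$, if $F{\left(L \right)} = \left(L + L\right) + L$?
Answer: $- \frac{102773}{95135} \approx -1.0803$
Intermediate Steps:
$F{\left(L \right)} = 3 L$ ($F{\left(L \right)} = 2 L + L = 3 L$)
$\frac{130616 + 383249}{-475003 + F{\left(-224 \right)}} = \frac{130616 + 383249}{-475003 + 3 \left(-224\right)} = \frac{513865}{-475003 - 672} = \frac{513865}{-475675} = 513865 \left(- \frac{1}{475675}\right) = - \frac{102773}{95135}$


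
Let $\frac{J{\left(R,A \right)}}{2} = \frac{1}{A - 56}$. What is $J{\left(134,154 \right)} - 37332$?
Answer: $- \frac{1829267}{49} \approx -37332.0$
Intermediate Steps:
$J{\left(R,A \right)} = \frac{2}{-56 + A}$ ($J{\left(R,A \right)} = \frac{2}{A - 56} = \frac{2}{-56 + A}$)
$J{\left(134,154 \right)} - 37332 = \frac{2}{-56 + 154} - 37332 = \frac{2}{98} - 37332 = 2 \cdot \frac{1}{98} - 37332 = \frac{1}{49} - 37332 = - \frac{1829267}{49}$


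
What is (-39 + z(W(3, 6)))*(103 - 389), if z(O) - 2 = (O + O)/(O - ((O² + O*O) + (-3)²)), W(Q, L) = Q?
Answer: 21307/2 ≈ 10654.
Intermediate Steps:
z(O) = 2 + 2*O/(-9 + O - 2*O²) (z(O) = 2 + (O + O)/(O - ((O² + O*O) + (-3)²)) = 2 + (2*O)/(O - ((O² + O²) + 9)) = 2 + (2*O)/(O - (2*O² + 9)) = 2 + (2*O)/(O - (9 + 2*O²)) = 2 + (2*O)/(O + (-9 - 2*O²)) = 2 + (2*O)/(-9 + O - 2*O²) = 2 + 2*O/(-9 + O - 2*O²))
(-39 + z(W(3, 6)))*(103 - 389) = (-39 + 2*(9 - 2*3 + 2*3²)/(9 - 1*3 + 2*3²))*(103 - 389) = (-39 + 2*(9 - 6 + 2*9)/(9 - 3 + 2*9))*(-286) = (-39 + 2*(9 - 6 + 18)/(9 - 3 + 18))*(-286) = (-39 + 2*21/24)*(-286) = (-39 + 2*(1/24)*21)*(-286) = (-39 + 7/4)*(-286) = -149/4*(-286) = 21307/2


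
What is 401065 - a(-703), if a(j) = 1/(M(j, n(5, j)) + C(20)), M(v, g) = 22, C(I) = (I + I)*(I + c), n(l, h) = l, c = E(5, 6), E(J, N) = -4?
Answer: 265505029/662 ≈ 4.0107e+5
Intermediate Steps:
c = -4
C(I) = 2*I*(-4 + I) (C(I) = (I + I)*(I - 4) = (2*I)*(-4 + I) = 2*I*(-4 + I))
a(j) = 1/662 (a(j) = 1/(22 + 2*20*(-4 + 20)) = 1/(22 + 2*20*16) = 1/(22 + 640) = 1/662)
401065 - a(-703) = 401065 - 1*1/662 = 401065 - 1/662 = 265505029/662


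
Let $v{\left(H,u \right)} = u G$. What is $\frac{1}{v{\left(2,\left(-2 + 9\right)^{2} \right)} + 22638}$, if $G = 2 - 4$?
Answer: $\frac{1}{22540} \approx 4.4366 \cdot 10^{-5}$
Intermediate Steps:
$G = -2$ ($G = 2 - 4 = -2$)
$v{\left(H,u \right)} = - 2 u$ ($v{\left(H,u \right)} = u \left(-2\right) = - 2 u$)
$\frac{1}{v{\left(2,\left(-2 + 9\right)^{2} \right)} + 22638} = \frac{1}{- 2 \left(-2 + 9\right)^{2} + 22638} = \frac{1}{- 2 \cdot 7^{2} + 22638} = \frac{1}{\left(-2\right) 49 + 22638} = \frac{1}{-98 + 22638} = \frac{1}{22540}$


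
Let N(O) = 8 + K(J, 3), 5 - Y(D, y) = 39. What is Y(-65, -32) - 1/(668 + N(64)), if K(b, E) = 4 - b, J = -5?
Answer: -23291/685 ≈ -34.001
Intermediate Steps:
Y(D, y) = -34 (Y(D, y) = 5 - 1*39 = 5 - 39 = -34)
N(O) = 17 (N(O) = 8 + (4 - 1*(-5)) = 8 + (4 + 5) = 8 + 9 = 17)
Y(-65, -32) - 1/(668 + N(64)) = -34 - 1/(668 + 17) = -34 - 1/685 = -23291/685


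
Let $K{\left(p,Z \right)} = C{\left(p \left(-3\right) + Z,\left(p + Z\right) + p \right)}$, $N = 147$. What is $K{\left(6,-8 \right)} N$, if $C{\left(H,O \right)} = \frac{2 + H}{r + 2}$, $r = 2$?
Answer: $-882$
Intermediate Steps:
$C{\left(H,O \right)} = \frac{1}{2} + \frac{H}{4}$ ($C{\left(H,O \right)} = \frac{2 + H}{2 + 2} = \frac{2 + H}{4} = \left(2 + H\right) \frac{1}{4} = \frac{1}{2} + \frac{H}{4}$)
$K{\left(p,Z \right)} = \frac{1}{2} - \frac{3 p}{4} + \frac{Z}{4}$ ($K{\left(p,Z \right)} = \frac{1}{2} + \frac{p \left(-3\right) + Z}{4} = \frac{1}{2} + \frac{- 3 p + Z}{4} = \frac{1}{2} + \frac{Z - 3 p}{4} = \frac{1}{2} + \left(- \frac{3 p}{4} + \frac{Z}{4}\right) = \frac{1}{2} - \frac{3 p}{4} + \frac{Z}{4}$)
$K{\left(6,-8 \right)} N = \left(\frac{1}{2} - \frac{9}{2} + \frac{1}{4} \left(-8\right)\right) 147 = \left(\frac{1}{2} - \frac{9}{2} - 2\right) 147 = \left(-6\right) 147 = -882$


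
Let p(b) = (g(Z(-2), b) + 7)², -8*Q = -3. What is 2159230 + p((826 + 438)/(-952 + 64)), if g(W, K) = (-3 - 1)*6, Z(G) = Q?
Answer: 2159519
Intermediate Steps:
Q = 3/8 (Q = -⅛*(-3) = 3/8 ≈ 0.37500)
Z(G) = 3/8
g(W, K) = -24 (g(W, K) = -4*6 = -24)
p(b) = 289 (p(b) = (-24 + 7)² = (-17)² = 289)
2159230 + p((826 + 438)/(-952 + 64)) = 2159230 + 289 = 2159519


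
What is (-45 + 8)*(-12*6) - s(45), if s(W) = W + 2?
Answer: 2617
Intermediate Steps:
s(W) = 2 + W
(-45 + 8)*(-12*6) - s(45) = (-45 + 8)*(-12*6) - (2 + 45) = -37*(-72) - 1*47 = 2664 - 47 = 2617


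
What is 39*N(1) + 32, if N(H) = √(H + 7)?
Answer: 32 + 78*√2 ≈ 142.31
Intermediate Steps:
N(H) = √(7 + H)
39*N(1) + 32 = 39*√(7 + 1) + 32 = 39*√8 + 32 = 39*(2*√2) + 32 = 78*√2 + 32 = 32 + 78*√2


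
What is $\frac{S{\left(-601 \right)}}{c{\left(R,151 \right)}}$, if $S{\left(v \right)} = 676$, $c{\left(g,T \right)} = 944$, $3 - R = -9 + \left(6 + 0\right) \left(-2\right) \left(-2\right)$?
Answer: $\frac{169}{236} \approx 0.7161$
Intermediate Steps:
$R = -12$ ($R = 3 - \left(-9 + \left(6 + 0\right) \left(-2\right) \left(-2\right)\right) = 3 - \left(-9 + 6 \left(-2\right) \left(-2\right)\right) = 3 - \left(-9 - -24\right) = 3 - \left(-9 + 24\right) = 3 - 15 = -12$)
$\frac{S{\left(-601 \right)}}{c{\left(R,151 \right)}} = \frac{676}{944} = 676 \cdot \frac{1}{944} = \frac{169}{236}$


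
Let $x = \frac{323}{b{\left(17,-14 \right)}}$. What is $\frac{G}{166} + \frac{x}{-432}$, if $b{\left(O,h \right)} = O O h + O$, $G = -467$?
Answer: $- \frac{23905087}{8497872} \approx -2.8131$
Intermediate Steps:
$b{\left(O,h \right)} = O + h O^{2}$ ($b{\left(O,h \right)} = O^{2} h + O = h O^{2} + O = O + h O^{2}$)
$x = - \frac{19}{237}$ ($x = \frac{323}{17 \left(1 + 17 \left(-14\right)\right)} = \frac{323}{17 \left(1 - 238\right)} = \frac{323}{17 \left(-237\right)} = \frac{323}{-4029} = 323 \left(- \frac{1}{4029}\right) = - \frac{19}{237} \approx -0.080169$)
$\frac{G}{166} + \frac{x}{-432} = - \frac{467}{166} - \frac{19}{237 \left(-432\right)} = \left(-467\right) \frac{1}{166} - - \frac{19}{102384} = - \frac{467}{166} + \frac{19}{102384} = - \frac{23905087}{8497872}$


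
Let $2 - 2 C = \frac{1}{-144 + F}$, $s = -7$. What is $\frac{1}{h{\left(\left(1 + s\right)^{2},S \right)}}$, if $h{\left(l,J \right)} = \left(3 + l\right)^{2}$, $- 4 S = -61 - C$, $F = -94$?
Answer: $\frac{1}{1521} \approx 0.00065746$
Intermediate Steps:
$C = \frac{477}{476}$ ($C = 1 - \frac{1}{2 \left(-144 - 94\right)} = 1 - \frac{1}{2 \left(-238\right)} = 1 - - \frac{1}{476} = 1 + \frac{1}{476} = \frac{477}{476} \approx 1.0021$)
$S = \frac{29513}{1904}$ ($S = - \frac{-61 - \frac{477}{476}}{4} = \left(- \frac{1}{4}\right) \left(- \frac{29513}{476}\right) = \frac{29513}{1904} \approx 15.501$)
$\frac{1}{h{\left(\left(1 + s\right)^{2},S \right)}} = \frac{1}{\left(3 + \left(1 - 7\right)^{2}\right)^{2}} = \frac{1}{\left(3 + \left(-6\right)^{2}\right)^{2}} = \frac{1}{\left(3 + 36\right)^{2}} = \frac{1}{39^{2}} = \frac{1}{1521}$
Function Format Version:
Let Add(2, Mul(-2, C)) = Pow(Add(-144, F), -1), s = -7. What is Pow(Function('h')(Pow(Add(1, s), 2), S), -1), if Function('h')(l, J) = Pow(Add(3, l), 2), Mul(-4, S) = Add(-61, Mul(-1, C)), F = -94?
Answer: Rational(1, 1521) ≈ 0.00065746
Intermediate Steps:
C = Rational(477, 476) (C = Add(1, Mul(Rational(-1, 2), Pow(Add(-144, -94), -1))) = Add(1, Mul(Rational(-1, 2), Pow(-238, -1))) = Add(1, Mul(Rational(-1, 2), Rational(-1, 238))) = Add(1, Rational(1, 476)) = Rational(477, 476) ≈ 1.0021)
S = Rational(29513, 1904) (S = Mul(Rational(-1, 4), Add(-61, Mul(-1, Rational(477, 476)))) = Mul(Rational(-1, 4), Add(-61, Rational(-477, 476))) = Mul(Rational(-1, 4), Rational(-29513, 476)) = Rational(29513, 1904) ≈ 15.501)
Pow(Function('h')(Pow(Add(1, s), 2), S), -1) = Pow(Pow(Add(3, Pow(Add(1, -7), 2)), 2), -1) = Pow(Pow(Add(3, Pow(-6, 2)), 2), -1) = Pow(Pow(Add(3, 36), 2), -1) = Pow(Pow(39, 2), -1) = Pow(1521, -1) = Rational(1, 1521)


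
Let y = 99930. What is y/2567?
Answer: 99930/2567 ≈ 38.929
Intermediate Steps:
y/2567 = 99930/2567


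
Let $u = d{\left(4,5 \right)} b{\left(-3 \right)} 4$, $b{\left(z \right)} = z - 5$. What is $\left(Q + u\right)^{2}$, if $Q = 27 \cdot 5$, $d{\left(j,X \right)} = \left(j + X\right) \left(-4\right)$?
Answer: $1656369$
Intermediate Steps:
$b{\left(z \right)} = -5 + z$ ($b{\left(z \right)} = z - 5 = -5 + z$)
$d{\left(j,X \right)} = - 4 X - 4 j$ ($d{\left(j,X \right)} = \left(X + j\right) \left(-4\right) = - 4 X - 4 j$)
$Q = 135$
$u = 1152$ ($u = \left(\left(-4\right) 5 - 16\right) \left(-5 - 3\right) 4 = \left(-20 - 16\right) \left(-8\right) 4 = \left(-36\right) \left(-8\right) 4 = 288 \cdot 4 = 1152$)
$\left(Q + u\right)^{2} = \left(135 + 1152\right)^{2} = 1287^{2} = 1656369$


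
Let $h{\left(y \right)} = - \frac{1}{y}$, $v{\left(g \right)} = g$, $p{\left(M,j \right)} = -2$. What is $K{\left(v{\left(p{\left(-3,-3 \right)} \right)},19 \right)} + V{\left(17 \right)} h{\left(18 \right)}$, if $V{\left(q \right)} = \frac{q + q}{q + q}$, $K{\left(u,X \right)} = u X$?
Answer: $- \frac{685}{18} \approx -38.056$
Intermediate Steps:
$K{\left(u,X \right)} = X u$
$V{\left(q \right)} = 1$ ($V{\left(q \right)} = \frac{2 q}{2 q} = 2 q \frac{1}{2 q} = 1$)
$K{\left(v{\left(p{\left(-3,-3 \right)} \right)},19 \right)} + V{\left(17 \right)} h{\left(18 \right)} = 19 \left(-2\right) + 1 \left(- \frac{1}{18}\right) = -38 + 1 \left(\left(-1\right) \frac{1}{18}\right) = -38 + 1 \left(- \frac{1}{18}\right) = -38 - \frac{1}{18} = - \frac{685}{18}$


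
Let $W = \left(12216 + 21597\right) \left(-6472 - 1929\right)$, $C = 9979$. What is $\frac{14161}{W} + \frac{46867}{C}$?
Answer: $\frac{46065882068}{9808528743} \approx 4.6965$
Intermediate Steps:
$W = -284063013$ ($W = 33813 \left(-8401\right) = -284063013$)
$\frac{14161}{W} + \frac{46867}{C} = \frac{14161}{-284063013} + \frac{46867}{9979} = 14161 \left(- \frac{1}{284063013}\right) + 46867 \cdot \frac{1}{9979} = - \frac{49}{982917} + \frac{46867}{9979} = \frac{46065882068}{9808528743}$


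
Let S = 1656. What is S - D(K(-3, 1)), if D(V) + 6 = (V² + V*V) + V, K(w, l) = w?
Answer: 1647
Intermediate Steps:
D(V) = -6 + V + 2*V² (D(V) = -6 + ((V² + V*V) + V) = -6 + ((V² + V²) + V) = -6 + (2*V² + V) = -6 + (V + 2*V²) = -6 + V + 2*V²)
S - D(K(-3, 1)) = 1656 - (-6 - 3 + 2*(-3)²) = 1656 - (-6 - 3 + 2*9) = 1656 - (-6 - 3 + 18) = 1656 - 1*9 = 1656 - 9 = 1647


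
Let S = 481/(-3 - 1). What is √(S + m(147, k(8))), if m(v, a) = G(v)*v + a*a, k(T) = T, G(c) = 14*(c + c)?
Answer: 3*√268887/2 ≈ 777.81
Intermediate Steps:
G(c) = 28*c (G(c) = 14*(2*c) = 28*c)
m(v, a) = a² + 28*v² (m(v, a) = (28*v)*v + a*a = 28*v² + a² = a² + 28*v²)
S = -481/4 (S = 481/(-4) = -¼*481 = -481/4 ≈ -120.25)
√(S + m(147, k(8))) = √(-481/4 + (8² + 28*147²)) = √(-481/4 + (64 + 28*21609)) = √(-481/4 + (64 + 605052)) = √(-481/4 + 605116) = √(2419983/4) = 3*√268887/2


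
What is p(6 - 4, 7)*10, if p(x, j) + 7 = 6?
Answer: -10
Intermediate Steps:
p(x, j) = -1 (p(x, j) = -7 + 6 = -1)
p(6 - 4, 7)*10 = -1*10 = -10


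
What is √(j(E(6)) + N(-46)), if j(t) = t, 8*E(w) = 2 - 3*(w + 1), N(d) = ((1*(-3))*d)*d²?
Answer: √4672090/4 ≈ 540.38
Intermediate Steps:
N(d) = -3*d³ (N(d) = (-3*d)*d² = -3*d³)
E(w) = -⅛ - 3*w/8 (E(w) = (2 - 3*(w + 1))/8 = (2 - 3*(1 + w))/8 = (2 + (-3 - 3*w))/8 = (-1 - 3*w)/8 = -⅛ - 3*w/8)
√(j(E(6)) + N(-46)) = √((-⅛ - 3/8*6) - 3*(-46)³) = √((-⅛ - 9/4) - 3*(-97336)) = √(-19/8 + 292008) = √(2336045/8) = √4672090/4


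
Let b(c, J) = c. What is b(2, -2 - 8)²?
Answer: 4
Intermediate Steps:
b(2, -2 - 8)² = 2² = 4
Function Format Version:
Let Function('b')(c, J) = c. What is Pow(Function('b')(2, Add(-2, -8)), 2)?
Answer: 4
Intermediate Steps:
Pow(Function('b')(2, Add(-2, -8)), 2) = Pow(2, 2) = 4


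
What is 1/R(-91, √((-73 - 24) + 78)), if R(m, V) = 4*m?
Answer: -1/364 ≈ -0.0027473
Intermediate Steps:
1/R(-91, √((-73 - 24) + 78)) = 1/(4*(-91)) = 1/(-364) = -1/364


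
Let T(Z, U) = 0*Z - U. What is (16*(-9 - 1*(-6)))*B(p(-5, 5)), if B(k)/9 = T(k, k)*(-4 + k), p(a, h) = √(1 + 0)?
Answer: -1296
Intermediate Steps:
T(Z, U) = -U (T(Z, U) = 0 - U = -U)
p(a, h) = 1 (p(a, h) = √1 = 1)
B(k) = -9*k*(-4 + k) (B(k) = 9*((-k)*(-4 + k)) = 9*(-k*(-4 + k)) = -9*k*(-4 + k))
(16*(-9 - 1*(-6)))*B(p(-5, 5)) = (16*(-9 - 1*(-6)))*(9*1*(4 - 1*1)) = (16*(-9 + 6))*(9*1*(4 - 1)) = (16*(-3))*(9*1*3) = -48*27 = -1296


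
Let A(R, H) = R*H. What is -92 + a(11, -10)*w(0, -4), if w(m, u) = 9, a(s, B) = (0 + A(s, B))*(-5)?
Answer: 4858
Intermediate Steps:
A(R, H) = H*R
a(s, B) = -5*B*s (a(s, B) = (0 + B*s)*(-5) = (B*s)*(-5) = -5*B*s)
-92 + a(11, -10)*w(0, -4) = -92 - 5*(-10)*11*9 = -92 + 550*9 = -92 + 4950 = 4858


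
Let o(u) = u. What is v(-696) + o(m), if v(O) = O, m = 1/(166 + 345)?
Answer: -355655/511 ≈ -696.00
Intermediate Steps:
m = 1/511 ≈ 0.0019569
v(-696) + o(m) = -696 + 1/511 = -355655/511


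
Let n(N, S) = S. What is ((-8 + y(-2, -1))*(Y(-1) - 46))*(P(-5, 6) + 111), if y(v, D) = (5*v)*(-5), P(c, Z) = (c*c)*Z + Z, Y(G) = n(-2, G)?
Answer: -527058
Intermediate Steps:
Y(G) = G
P(c, Z) = Z + Z*c² (P(c, Z) = c²*Z + Z = Z*c² + Z = Z + Z*c²)
y(v, D) = -25*v
((-8 + y(-2, -1))*(Y(-1) - 46))*(P(-5, 6) + 111) = ((-8 - 25*(-2))*(-1 - 46))*(6*(1 + (-5)²) + 111) = ((-8 + 50)*(-47))*(6*(1 + 25) + 111) = (42*(-47))*(6*26 + 111) = -1974*(156 + 111) = -1974*267 = -527058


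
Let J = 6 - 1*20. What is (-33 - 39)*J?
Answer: 1008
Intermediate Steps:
J = -14 (J = 6 - 20 = -14)
(-33 - 39)*J = (-33 - 39)*(-14) = -72*(-14) = 1008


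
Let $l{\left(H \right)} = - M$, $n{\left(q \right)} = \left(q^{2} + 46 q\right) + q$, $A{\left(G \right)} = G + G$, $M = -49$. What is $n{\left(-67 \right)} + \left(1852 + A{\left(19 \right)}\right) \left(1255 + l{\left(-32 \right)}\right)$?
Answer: $2465900$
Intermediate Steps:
$A{\left(G \right)} = 2 G$
$n{\left(q \right)} = q^{2} + 47 q$
$l{\left(H \right)} = 49$ ($l{\left(H \right)} = \left(-1\right) \left(-49\right) = 49$)
$n{\left(-67 \right)} + \left(1852 + A{\left(19 \right)}\right) \left(1255 + l{\left(-32 \right)}\right) = - 67 \left(47 - 67\right) + \left(1852 + 2 \cdot 19\right) \left(1255 + 49\right) = \left(-67\right) \left(-20\right) + \left(1852 + 38\right) 1304 = 1340 + 1890 \cdot 1304 = 1340 + 2464560 = 2465900$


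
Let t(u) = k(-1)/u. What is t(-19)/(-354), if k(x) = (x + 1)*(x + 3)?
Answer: 0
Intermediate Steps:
k(x) = (1 + x)*(3 + x)
t(u) = 0 (t(u) = (3 + (-1)² + 4*(-1))/u = (3 + 1 - 4)/u = 0/u = 0)
t(-19)/(-354) = 0/(-354) = 0*(-1/354) = 0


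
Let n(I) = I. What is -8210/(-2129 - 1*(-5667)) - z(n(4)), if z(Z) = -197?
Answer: 344388/1769 ≈ 194.68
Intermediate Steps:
-8210/(-2129 - 1*(-5667)) - z(n(4)) = -8210/(-2129 - 1*(-5667)) - 1*(-197) = -8210/(-2129 + 5667) + 197 = -8210/3538 + 197 = -8210*1/3538 + 197 = -4105/1769 + 197 = 344388/1769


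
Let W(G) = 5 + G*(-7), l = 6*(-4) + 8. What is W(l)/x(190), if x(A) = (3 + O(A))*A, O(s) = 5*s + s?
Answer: 13/24130 ≈ 0.00053875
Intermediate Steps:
O(s) = 6*s
l = -16 (l = -24 + 8 = -16)
W(G) = 5 - 7*G
x(A) = A*(3 + 6*A) (x(A) = (3 + 6*A)*A = A*(3 + 6*A))
W(l)/x(190) = (5 - 7*(-16))/((3*190*(1 + 2*190))) = (5 + 112)/((3*190*(1 + 380))) = 117/((3*190*381)) = 117/217170 = 117*(1/217170) = 13/24130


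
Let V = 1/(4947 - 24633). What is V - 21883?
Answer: -430788739/19686 ≈ -21883.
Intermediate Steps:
V = -1/19686 (V = 1/(-19686) = -1/19686 ≈ -5.0798e-5)
V - 21883 = -1/19686 - 21883 = -430788739/19686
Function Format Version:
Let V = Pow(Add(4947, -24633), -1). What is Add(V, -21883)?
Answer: Rational(-430788739, 19686) ≈ -21883.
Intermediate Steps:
V = Rational(-1, 19686) (V = Pow(-19686, -1) = Rational(-1, 19686) ≈ -5.0798e-5)
Add(V, -21883) = Add(Rational(-1, 19686), -21883) = Rational(-430788739, 19686)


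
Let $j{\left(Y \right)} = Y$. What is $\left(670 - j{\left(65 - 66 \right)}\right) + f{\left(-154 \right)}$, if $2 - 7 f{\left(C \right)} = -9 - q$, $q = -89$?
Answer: $\frac{4619}{7} \approx 659.86$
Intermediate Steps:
$f{\left(C \right)} = - \frac{78}{7}$ ($f{\left(C \right)} = \frac{2}{7} - \frac{-9 - -89}{7} = \frac{2}{7} - \frac{-9 + 89}{7} = \frac{2}{7} - \frac{80}{7} = - \frac{78}{7}$)
$\left(670 - j{\left(65 - 66 \right)}\right) + f{\left(-154 \right)} = \left(670 - \left(65 - 66\right)\right) - \frac{78}{7} = \left(670 - -1\right) - \frac{78}{7} = \left(670 + 1\right) - \frac{78}{7} = 671 - \frac{78}{7} = \frac{4619}{7}$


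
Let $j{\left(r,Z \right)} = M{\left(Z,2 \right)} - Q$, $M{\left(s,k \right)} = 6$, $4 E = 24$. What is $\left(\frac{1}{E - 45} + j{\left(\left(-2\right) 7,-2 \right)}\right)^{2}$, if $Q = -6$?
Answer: $\frac{218089}{1521} \approx 143.39$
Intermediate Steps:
$E = 6$ ($E = \frac{1}{4} \cdot 24 = 6$)
$j{\left(r,Z \right)} = 12$ ($j{\left(r,Z \right)} = 6 - -6 = 6 + 6 = 12$)
$\left(\frac{1}{E - 45} + j{\left(\left(-2\right) 7,-2 \right)}\right)^{2} = \left(\frac{1}{6 - 45} + 12\right)^{2} = \left(\frac{1}{-39} + 12\right)^{2} = \left(- \frac{1}{39} + 12\right)^{2} = \left(\frac{467}{39}\right)^{2} = \frac{218089}{1521}$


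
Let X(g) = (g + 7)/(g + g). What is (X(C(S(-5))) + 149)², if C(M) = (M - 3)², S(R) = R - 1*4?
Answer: 1854421969/82944 ≈ 22358.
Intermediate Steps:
S(R) = -4 + R (S(R) = R - 4 = -4 + R)
C(M) = (-3 + M)²
X(g) = (7 + g)/(2*g) (X(g) = (7 + g)/((2*g)) = (7 + g)*(1/(2*g)) = (7 + g)/(2*g))
(X(C(S(-5))) + 149)² = ((7 + (-3 + (-4 - 5))²)/(2*((-3 + (-4 - 5))²)) + 149)² = ((7 + (-3 - 9)²)/(2*((-3 - 9)²)) + 149)² = ((7 + (-12)²)/(2*((-12)²)) + 149)² = ((½)*(7 + 144)/144 + 149)² = ((½)*(1/144)*151 + 149)² = (151/288 + 149)² = (43063/288)² = 1854421969/82944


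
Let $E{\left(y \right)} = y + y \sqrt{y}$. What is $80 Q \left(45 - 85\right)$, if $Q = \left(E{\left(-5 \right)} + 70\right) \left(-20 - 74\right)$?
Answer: $19552000 - 1504000 i \sqrt{5} \approx 1.9552 \cdot 10^{7} - 3.363 \cdot 10^{6} i$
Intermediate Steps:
$E{\left(y \right)} = y + y^{\frac{3}{2}}$
$Q = -6110 + 470 i \sqrt{5}$ ($Q = \left(\left(-5 + \left(-5\right)^{\frac{3}{2}}\right) + 70\right) \left(-20 - 74\right) = \left(\left(-5 - 5 i \sqrt{5}\right) + 70\right) \left(-94\right) = \left(65 - 5 i \sqrt{5}\right) \left(-94\right) = -6110 + 470 i \sqrt{5} \approx -6110.0 + 1051.0 i$)
$80 Q \left(45 - 85\right) = 80 \left(-6110 + 470 i \sqrt{5}\right) \left(45 - 85\right) = \left(-488800 + 37600 i \sqrt{5}\right) \left(45 - 85\right) = \left(-488800 + 37600 i \sqrt{5}\right) \left(-40\right) = 19552000 - 1504000 i \sqrt{5}$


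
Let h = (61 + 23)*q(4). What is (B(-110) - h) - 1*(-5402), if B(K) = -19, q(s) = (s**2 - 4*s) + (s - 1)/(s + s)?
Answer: 10703/2 ≈ 5351.5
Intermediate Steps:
q(s) = s**2 - 4*s + (-1 + s)/(2*s) (q(s) = (s**2 - 4*s) + (-1 + s)/((2*s)) = (s**2 - 4*s) + (-1 + s)*(1/(2*s)) = (s**2 - 4*s) + (-1 + s)/(2*s) = s**2 - 4*s + (-1 + s)/(2*s))
h = 63/2 (h = (61 + 23)*(1/2 + 4**2 - 4*4 - 1/2/4) = 84*(1/2 + 16 - 16 - 1/2*1/4) = 84*(1/2 + 16 - 16 - 1/8) = 84*(3/8) = 63/2 ≈ 31.500)
(B(-110) - h) - 1*(-5402) = (-19 - 1*63/2) - 1*(-5402) = (-19 - 63/2) + 5402 = -101/2 + 5402 = 10703/2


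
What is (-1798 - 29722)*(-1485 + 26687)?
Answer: -794367040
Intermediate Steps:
(-1798 - 29722)*(-1485 + 26687) = -31520*25202 = -794367040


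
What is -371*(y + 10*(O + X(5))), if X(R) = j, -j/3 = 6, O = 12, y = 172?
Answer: -41552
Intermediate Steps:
j = -18 (j = -3*6 = -18)
X(R) = -18
-371*(y + 10*(O + X(5))) = -371*(172 + 10*(12 - 18)) = -371*(172 + 10*(-6)) = -371*(172 - 60) = -371*112 = -41552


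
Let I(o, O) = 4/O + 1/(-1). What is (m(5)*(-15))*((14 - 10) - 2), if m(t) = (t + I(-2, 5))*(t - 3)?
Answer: -288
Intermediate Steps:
I(o, O) = -1 + 4/O (I(o, O) = 4/O + 1*(-1) = 4/O - 1 = -1 + 4/O)
m(t) = (-3 + t)*(-1/5 + t) (m(t) = (t + (4 - 1*5)/5)*(t - 3) = (t + (4 - 5)/5)*(-3 + t) = (t + (1/5)*(-1))*(-3 + t) = (t - 1/5)*(-3 + t) = (-1/5 + t)*(-3 + t) = (-3 + t)*(-1/5 + t))
(m(5)*(-15))*((14 - 10) - 2) = ((3/5 + 5**2 - 16/5*5)*(-15))*((14 - 10) - 2) = ((3/5 + 25 - 16)*(-15))*(4 - 2) = ((48/5)*(-15))*2 = -144*2 = -288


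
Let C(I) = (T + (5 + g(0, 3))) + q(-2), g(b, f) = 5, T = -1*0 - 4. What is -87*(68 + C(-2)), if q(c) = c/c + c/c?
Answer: -6612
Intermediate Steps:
T = -4 (T = 0 - 4 = -4)
q(c) = 2 (q(c) = 1 + 1 = 2)
C(I) = 8 (C(I) = (-4 + (5 + 5)) + 2 = (-4 + 10) + 2 = 6 + 2 = 8)
-87*(68 + C(-2)) = -87*(68 + 8) = -87*76 = -6612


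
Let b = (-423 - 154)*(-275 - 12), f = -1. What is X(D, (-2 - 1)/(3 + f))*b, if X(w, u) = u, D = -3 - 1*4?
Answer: -496797/2 ≈ -2.4840e+5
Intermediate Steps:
D = -7 (D = -3 - 4 = -7)
b = 165599 (b = -577*(-287) = 165599)
X(D, (-2 - 1)/(3 + f))*b = ((-2 - 1)/(3 - 1))*165599 = -3/2*165599 = -496797/2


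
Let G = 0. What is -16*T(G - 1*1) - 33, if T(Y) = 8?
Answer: -161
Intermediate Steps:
-16*T(G - 1*1) - 33 = -16*8 - 33 = -128 - 33 = -161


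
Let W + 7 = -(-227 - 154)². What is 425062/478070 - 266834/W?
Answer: 47317682699/17350116440 ≈ 2.7272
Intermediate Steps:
W = -145168 (W = -7 - (-227 - 154)² = -7 - 1*(-381)² = -7 - 1*145161 = -7 - 145161 = -145168)
425062/478070 - 266834/W = 425062/478070 - 266834/(-145168) = 425062*(1/478070) - 266834*(-1/145168) = 212531/239035 + 133417/72584 = 47317682699/17350116440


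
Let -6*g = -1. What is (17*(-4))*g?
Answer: -34/3 ≈ -11.333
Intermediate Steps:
g = ⅙ (g = -⅙*(-1) = ⅙ ≈ 0.16667)
(17*(-4))*g = (17*(-4))*(⅙) = -68*⅙ = -34/3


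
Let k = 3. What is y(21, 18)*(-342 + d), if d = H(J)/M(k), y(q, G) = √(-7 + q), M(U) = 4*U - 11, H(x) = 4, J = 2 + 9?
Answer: -338*√14 ≈ -1264.7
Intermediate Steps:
J = 11
M(U) = -11 + 4*U
d = 4 (d = 4/(-11 + 4*3) = 4/(-11 + 12) = 4/1 = 4*1 = 4)
y(21, 18)*(-342 + d) = √(-7 + 21)*(-342 + 4) = √14*(-338) = -338*√14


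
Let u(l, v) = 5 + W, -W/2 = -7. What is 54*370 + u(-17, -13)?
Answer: 19999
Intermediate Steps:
W = 14 (W = -2*(-7) = 14)
u(l, v) = 19 (u(l, v) = 5 + 14 = 19)
54*370 + u(-17, -13) = 54*370 + 19 = 19980 + 19 = 19999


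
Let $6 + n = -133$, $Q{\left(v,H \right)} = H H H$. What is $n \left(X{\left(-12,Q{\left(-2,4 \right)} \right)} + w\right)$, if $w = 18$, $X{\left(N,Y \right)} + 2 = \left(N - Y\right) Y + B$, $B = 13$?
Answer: $672065$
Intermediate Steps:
$Q{\left(v,H \right)} = H^{3}$ ($Q{\left(v,H \right)} = H^{2} H = H^{3}$)
$X{\left(N,Y \right)} = 11 + Y \left(N - Y\right)$ ($X{\left(N,Y \right)} = -2 + \left(\left(N - Y\right) Y + 13\right) = -2 + \left(Y \left(N - Y\right) + 13\right) = -2 + \left(13 + Y \left(N - Y\right)\right) = 11 + Y \left(N - Y\right)$)
$n = -139$ ($n = -6 - 133 = -139$)
$n \left(X{\left(-12,Q{\left(-2,4 \right)} \right)} + w\right) = - 139 \left(\left(11 - \left(4^{3}\right)^{2} - 12 \cdot 4^{3}\right) + 18\right) = - 139 \left(\left(11 - 64^{2} - 768\right) + 18\right) = - 139 \left(\left(11 - 4096 - 768\right) + 18\right) = - 139 \left(-4853 + 18\right) = \left(-139\right) \left(-4835\right) = 672065$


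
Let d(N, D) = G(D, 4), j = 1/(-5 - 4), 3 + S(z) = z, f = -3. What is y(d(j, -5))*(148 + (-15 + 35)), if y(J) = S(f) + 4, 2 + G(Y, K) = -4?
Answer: -336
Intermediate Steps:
S(z) = -3 + z
G(Y, K) = -6 (G(Y, K) = -2 - 4 = -6)
j = -⅑ (j = 1/(-9) = -⅑ ≈ -0.11111)
d(N, D) = -6
y(J) = -2 (y(J) = (-3 - 3) + 4 = -6 + 4 = -2)
y(d(j, -5))*(148 + (-15 + 35)) = -2*(148 + (-15 + 35)) = -2*(148 + 20) = -2*168 = -336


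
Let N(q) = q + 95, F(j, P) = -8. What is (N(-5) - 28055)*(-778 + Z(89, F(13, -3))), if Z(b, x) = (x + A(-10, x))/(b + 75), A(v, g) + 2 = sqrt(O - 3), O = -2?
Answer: 1784194965/82 - 27965*I*sqrt(5)/164 ≈ 2.1758e+7 - 381.29*I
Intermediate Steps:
N(q) = 95 + q
A(v, g) = -2 + I*sqrt(5) (A(v, g) = -2 + sqrt(-2 - 3) = -2 + sqrt(-5) = -2 + I*sqrt(5))
Z(b, x) = (-2 + x + I*sqrt(5))/(75 + b) (Z(b, x) = (x + (-2 + I*sqrt(5)))/(b + 75) = (-2 + x + I*sqrt(5))/(75 + b))
(N(-5) - 28055)*(-778 + Z(89, F(13, -3))) = ((95 - 5) - 28055)*(-778 + (-2 - 8 + I*sqrt(5))/(75 + 89)) = (90 - 28055)*(-778 + (-10 + I*sqrt(5))/164) = -27965*(-778 + (-10 + I*sqrt(5))/164) = -27965*(-778 + (-5/82 + I*sqrt(5)/164)) = -27965*(-63801/82 + I*sqrt(5)/164) = 1784194965/82 - 27965*I*sqrt(5)/164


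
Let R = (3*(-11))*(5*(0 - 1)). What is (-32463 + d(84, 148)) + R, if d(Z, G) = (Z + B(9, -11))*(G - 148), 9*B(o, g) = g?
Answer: -32298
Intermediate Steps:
B(o, g) = g/9
R = 165 (R = -165*(-1) = -33*(-5) = 165)
d(Z, G) = (-148 + G)*(-11/9 + Z) (d(Z, G) = (Z + (⅑)*(-11))*(G - 148) = (Z - 11/9)*(-148 + G) = (-11/9 + Z)*(-148 + G) = (-148 + G)*(-11/9 + Z))
(-32463 + d(84, 148)) + R = (-32463 + (1628/9 - 148*84 - 11/9*148 + 148*84)) + 165 = (-32463 + (1628/9 - 12432 - 1628/9 + 12432)) + 165 = (-32463 + 0) + 165 = -32463 + 165 = -32298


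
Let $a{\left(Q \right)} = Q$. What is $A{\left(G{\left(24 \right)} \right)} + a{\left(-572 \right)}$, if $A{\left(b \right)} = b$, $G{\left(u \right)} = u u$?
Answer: $4$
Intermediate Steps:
$G{\left(u \right)} = u^{2}$
$A{\left(G{\left(24 \right)} \right)} + a{\left(-572 \right)} = 24^{2} - 572 = 576 - 572 = 4$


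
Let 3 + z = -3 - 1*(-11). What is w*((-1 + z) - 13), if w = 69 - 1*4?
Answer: -585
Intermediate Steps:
z = 5 (z = -3 + (-3 - 1*(-11)) = -3 + (-3 + 11) = -3 + 8 = 5)
w = 65 (w = 69 - 4 = 65)
w*((-1 + z) - 13) = 65*((-1 + 5) - 13) = 65*(4 - 13) = 65*(-9) = -585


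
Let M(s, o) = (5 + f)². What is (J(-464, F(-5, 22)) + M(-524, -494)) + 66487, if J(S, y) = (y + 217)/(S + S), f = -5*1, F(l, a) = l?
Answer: 15424931/232 ≈ 66487.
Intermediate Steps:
f = -5
M(s, o) = 0 (M(s, o) = (5 - 5)² = 0² = 0)
J(S, y) = (217 + y)/(2*S) (J(S, y) = (217 + y)/((2*S)) = (217 + y)*(1/(2*S)) = (217 + y)/(2*S))
(J(-464, F(-5, 22)) + M(-524, -494)) + 66487 = ((½)*(217 - 5)/(-464) + 0) + 66487 = ((½)*(-1/464)*212 + 0) + 66487 = (-53/232 + 0) + 66487 = -53/232 + 66487 = 15424931/232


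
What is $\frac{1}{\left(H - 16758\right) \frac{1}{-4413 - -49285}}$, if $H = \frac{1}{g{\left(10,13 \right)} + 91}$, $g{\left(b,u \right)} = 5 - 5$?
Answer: $- \frac{4083352}{1524977} \approx -2.6776$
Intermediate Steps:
$g{\left(b,u \right)} = 0$
$H = \frac{1}{91}$ ($H = \frac{1}{0 + 91} = \frac{1}{91} \approx 0.010989$)
$\frac{1}{\left(H - 16758\right) \frac{1}{-4413 - -49285}} = \frac{1}{\left(\frac{1}{91} - 16758\right) \frac{1}{-4413 - -49285}} = \frac{1}{\left(\frac{1}{91} - 16758\right) \frac{1}{-4413 + 49285}} = \frac{1}{\left(- \frac{1524977}{91}\right) \frac{1}{44872}} = \frac{1}{- \frac{1524977}{4083352}} = - \frac{4083352}{1524977}$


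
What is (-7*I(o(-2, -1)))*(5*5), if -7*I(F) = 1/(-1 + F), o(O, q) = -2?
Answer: -25/3 ≈ -8.3333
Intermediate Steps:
I(F) = -1/(7*(-1 + F))
(-7*I(o(-2, -1)))*(5*5) = (-(-7)/(-7 + 7*(-2)))*(5*5) = -(-7)/(-7 - 14)*25 = -(-7)/(-21)*25 = -(-7)*(-1)/21*25 = -7*1/21*25 = -1/3*25 = -25/3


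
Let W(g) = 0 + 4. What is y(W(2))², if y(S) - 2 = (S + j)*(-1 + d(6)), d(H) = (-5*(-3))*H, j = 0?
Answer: 128164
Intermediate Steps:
W(g) = 4
d(H) = 15*H
y(S) = 2 + 89*S (y(S) = 2 + (S + 0)*(-1 + 15*6) = 2 + S*(-1 + 90) = 2 + S*89 = 2 + 89*S)
y(W(2))² = (2 + 89*4)² = (2 + 356)² = 358² = 128164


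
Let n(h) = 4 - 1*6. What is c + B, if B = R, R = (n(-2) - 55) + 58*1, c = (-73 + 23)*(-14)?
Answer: 701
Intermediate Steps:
n(h) = -2 (n(h) = 4 - 6 = -2)
c = 700 (c = -50*(-14) = 700)
R = 1 (R = (-2 - 55) + 58*1 = -57 + 58 = 1)
B = 1
c + B = 700 + 1 = 701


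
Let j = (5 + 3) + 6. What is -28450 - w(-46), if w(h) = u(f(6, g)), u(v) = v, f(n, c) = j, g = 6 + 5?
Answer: -28464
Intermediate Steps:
g = 11
j = 14 (j = 8 + 6 = 14)
f(n, c) = 14
w(h) = 14
-28450 - w(-46) = -28450 - 1*14 = -28450 - 14 = -28464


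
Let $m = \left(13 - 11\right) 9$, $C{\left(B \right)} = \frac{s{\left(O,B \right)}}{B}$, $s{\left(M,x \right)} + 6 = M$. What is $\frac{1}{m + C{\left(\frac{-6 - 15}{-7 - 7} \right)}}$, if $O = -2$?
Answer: $\frac{3}{38} \approx 0.078947$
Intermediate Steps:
$s{\left(M,x \right)} = -6 + M$
$C{\left(B \right)} = - \frac{8}{B}$ ($C{\left(B \right)} = \frac{-6 - 2}{B} = - \frac{8}{B}$)
$m = 18$ ($m = 2 \cdot 9 = 18$)
$\frac{1}{m + C{\left(\frac{-6 - 15}{-7 - 7} \right)}} = \frac{1}{18 - \frac{8}{\left(-6 - 15\right) \frac{1}{-7 - 7}}} = \frac{1}{18 - \frac{8}{\left(-21\right) \frac{1}{-14}}} = \frac{1}{18 - \frac{8}{\left(-21\right) \left(- \frac{1}{14}\right)}} = \frac{1}{18 - \frac{8}{\frac{3}{2}}} = \frac{1}{18 - \frac{16}{3}} = \frac{1}{\frac{38}{3}} = \frac{3}{38}$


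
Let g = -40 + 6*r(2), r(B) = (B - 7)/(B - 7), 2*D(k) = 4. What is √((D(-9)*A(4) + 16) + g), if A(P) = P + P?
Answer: I*√2 ≈ 1.4142*I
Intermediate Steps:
A(P) = 2*P
D(k) = 2 (D(k) = (½)*4 = 2)
r(B) = 1 (r(B) = (-7 + B)/(-7 + B) = 1)
g = -34 (g = -40 + 6*1 = -40 + 6 = -34)
√((D(-9)*A(4) + 16) + g) = √((2*(2*4) + 16) - 34) = √((2*8 + 16) - 34) = √((16 + 16) - 34) = √(32 - 34) = √(-2) = I*√2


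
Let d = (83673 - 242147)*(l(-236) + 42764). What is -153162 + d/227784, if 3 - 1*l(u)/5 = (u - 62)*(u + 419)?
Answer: -42439158917/113892 ≈ -3.7263e+5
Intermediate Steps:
l(u) = 15 - 5*(-62 + u)*(419 + u) (l(u) = 15 - 5*(u - 62)*(u + 419) = 15 - 5*(-62 + u)*(419 + u))
d = -49990464826 (d = (83673 - 242147)*((129905 - 1785*(-236) - 5*(-236)²) + 42764) = -158474*((129905 + 421260 - 5*55696) + 42764) = -158474*((129905 + 421260 - 278480) + 42764) = -158474*(272685 + 42764) = -158474*315449 = -49990464826)
-153162 + d/227784 = -153162 - 49990464826/227784 = -153162 - 49990464826*1/227784 = -153162 - 24995232413/113892 = -42439158917/113892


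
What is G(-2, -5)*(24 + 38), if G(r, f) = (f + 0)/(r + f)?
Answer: 310/7 ≈ 44.286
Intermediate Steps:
G(r, f) = f/(f + r)
G(-2, -5)*(24 + 38) = (-5/(-5 - 2))*(24 + 38) = -5/(-7)*62 = -5*(-⅐)*62 = (5/7)*62 = 310/7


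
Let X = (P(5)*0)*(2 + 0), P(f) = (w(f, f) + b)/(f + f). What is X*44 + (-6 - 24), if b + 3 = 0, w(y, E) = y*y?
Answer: -30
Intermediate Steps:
w(y, E) = y²
b = -3 (b = -3 + 0 = -3)
P(f) = (-3 + f²)/(2*f) (P(f) = (f² - 3)/(f + f) = (-3 + f²)/((2*f)) = (-3 + f²)*(1/(2*f)) = (-3 + f²)/(2*f))
X = 0 (X = (((½)*(-3 + 5²)/5)*0)*(2 + 0) = (((½)*(⅕)*(-3 + 25))*0)*2 = (((½)*(⅕)*22)*0)*2 = ((11/5)*0)*2 = 0*2 = 0)
X*44 + (-6 - 24) = 0*44 + (-6 - 24) = 0 - 30 = -30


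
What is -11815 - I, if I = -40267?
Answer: 28452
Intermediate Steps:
-11815 - I = -11815 - 1*(-40267) = -11815 + 40267 = 28452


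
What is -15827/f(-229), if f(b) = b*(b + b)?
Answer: -15827/104882 ≈ -0.15090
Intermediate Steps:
f(b) = 2*b² (f(b) = b*(2*b) = 2*b²)
-15827/f(-229) = -15827/(2*(-229)²) = -15827/(2*52441) = -15827/104882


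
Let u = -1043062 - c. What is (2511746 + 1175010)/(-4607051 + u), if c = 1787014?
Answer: -3686756/7437127 ≈ -0.49572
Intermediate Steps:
u = -2830076 (u = -1043062 - 1*1787014 = -1043062 - 1787014 = -2830076)
(2511746 + 1175010)/(-4607051 + u) = (2511746 + 1175010)/(-4607051 - 2830076) = 3686756/(-7437127) = 3686756*(-1/7437127) = -3686756/7437127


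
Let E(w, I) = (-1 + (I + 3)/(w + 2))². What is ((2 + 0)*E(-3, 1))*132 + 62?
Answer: 6662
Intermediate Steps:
E(w, I) = (-1 + (3 + I)/(2 + w))²
((2 + 0)*E(-3, 1))*132 + 62 = ((2 + 0)*((1 + 1 - 1*(-3))²/(2 - 3)²))*132 + 62 = (2*((1 + 1 + 3)²/(-1)²))*132 + 62 = (2*(1*5²))*132 + 62 = (2*(1*25))*132 + 62 = (2*25)*132 + 62 = 50*132 + 62 = 6600 + 62 = 6662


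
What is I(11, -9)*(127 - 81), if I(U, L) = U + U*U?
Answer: 6072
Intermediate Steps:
I(U, L) = U + U²
I(11, -9)*(127 - 81) = (11*(1 + 11))*(127 - 81) = (11*12)*46 = 132*46 = 6072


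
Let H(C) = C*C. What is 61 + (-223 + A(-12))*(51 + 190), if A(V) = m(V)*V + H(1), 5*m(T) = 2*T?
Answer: -197797/5 ≈ -39559.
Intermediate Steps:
m(T) = 2*T/5 (m(T) = (2*T)/5 = 2*T/5)
H(C) = C²
A(V) = 1 + 2*V²/5 (A(V) = (2*V/5)*V + 1² = 2*V²/5 + 1 = 1 + 2*V²/5)
61 + (-223 + A(-12))*(51 + 190) = 61 + (-223 + (1 + (⅖)*(-12)²))*(51 + 190) = 61 + (-223 + (1 + (⅖)*144))*241 = 61 + (-223 + (1 + 288/5))*241 = 61 + (-223 + 293/5)*241 = 61 - 822/5*241 = 61 - 198102/5 = -197797/5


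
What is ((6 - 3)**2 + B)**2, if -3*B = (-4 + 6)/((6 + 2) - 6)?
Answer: 676/9 ≈ 75.111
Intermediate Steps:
B = -1/3 (B = -(-4 + 6)/(3*((6 + 2) - 6)) = -2/(3*(8 - 6)) = -2/(3*2) = -1/3*1 = -1/3 ≈ -0.33333)
((6 - 3)**2 + B)**2 = ((6 - 3)**2 - 1/3)**2 = (3**2 - 1/3)**2 = (9 - 1/3)**2 = (26/3)**2 = 676/9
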